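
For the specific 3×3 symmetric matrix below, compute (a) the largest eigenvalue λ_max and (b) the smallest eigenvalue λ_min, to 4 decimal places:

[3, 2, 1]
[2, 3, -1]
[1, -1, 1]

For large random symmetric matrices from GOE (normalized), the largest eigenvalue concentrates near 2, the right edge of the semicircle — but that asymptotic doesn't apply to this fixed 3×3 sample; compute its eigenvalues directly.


Since M is real symmetric, all three eigenvalues are real; they are the roots of det(λI − M) = λ³ − (tr M) λ² + s λ − det M, where s is the sum of the principal 2×2 minors.
tr M = 3 + 3 + 1 = 7.
s = (3·3 − 2²) + (3·1 − 1²) + (3·1 − (-1)²) = 5 + 2 + 2 = 9.
det M (expand along row 1) = 3·2 − 2·3 + 1·(-5) = -5.
Characteristic polynomial: λ³ − 7λ² + 9λ + 5 = 0.
Substitute λ = y + (tr M)/3 = y + 2.333333 to remove the quadratic term: y³ + p·y + q = 0 with p = s − (tr M)²/3 = -7.333333 and q = −2(tr M)³/27 + (tr M)·s/3 − det M = 0.592593.
Three real roots ⇒ use the trigonometric (Viète) form: r = 2√(−p/3) = 3.126944, φ = arccos(3q/(p·r)) = arccos(-0.077528) = 1.648402 rad.
y_k = r·cos(φ/3 − 2πk/3) for k = 0, 1, 2 gives y = 2.666667, 0.080880, -2.747547.
λ_k = y_k + 2.333333 gives λ = 5.0000, 2.4142, -0.4142 (check: the sum is 7.0000 = tr M).

Hence λ_max = 5.0000 and λ_min = -0.4142.


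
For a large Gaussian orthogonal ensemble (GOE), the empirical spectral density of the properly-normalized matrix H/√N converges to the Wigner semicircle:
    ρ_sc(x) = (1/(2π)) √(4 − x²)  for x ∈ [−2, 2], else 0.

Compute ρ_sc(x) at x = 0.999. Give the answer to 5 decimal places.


ρ_sc(x) = (1/(2π)) √(4 − x²). With x = 0.999:
  4 − x² = 4 − (0.999)² = 4 − 0.998001 = 3.001999.
  √(4 − x²) = 1.732628.
  1/(2π) = 0.159155.
  ρ_sc(0.999) = 0.159155 · 1.732628 = 0.275756.

Rounded to 5 decimal places: ρ_sc(0.999) ≈ 0.27576.


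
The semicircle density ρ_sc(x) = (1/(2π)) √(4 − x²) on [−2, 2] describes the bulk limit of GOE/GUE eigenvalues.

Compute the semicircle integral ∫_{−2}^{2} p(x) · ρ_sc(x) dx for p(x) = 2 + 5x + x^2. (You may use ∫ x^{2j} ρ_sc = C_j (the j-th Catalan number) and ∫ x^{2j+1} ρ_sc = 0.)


Write p(x) = Σ a_i x^i, split into monomials and integrate each against ρ_sc separately.
Using ∫ x^{2j} ρ_sc = C_j = (1/(j+1)) C(2j, j) (Catalan numbers) and ∫ x^{2j+1} ρ_sc = 0 (odd monomials vanish by symmetry):
  i = 0 (even): a_0 · C_{0} = 2 · 1 = 2
  i = 1 (odd): ∫ x^1 ρ_sc = 0 (vanishes)
  i = 2 (even): a_2 · C_{1} = 1 · 1 = 1

Summing the contributions: ∫_{−2}^{2} p(x) ρ_sc(x) dx = 2 + 1 = 3.


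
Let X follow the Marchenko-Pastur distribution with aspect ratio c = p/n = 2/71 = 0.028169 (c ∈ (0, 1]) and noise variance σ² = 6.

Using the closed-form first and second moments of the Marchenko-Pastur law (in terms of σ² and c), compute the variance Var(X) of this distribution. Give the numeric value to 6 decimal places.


Recall the MP moments m_1 = E[X] = σ² and m_2 = E[X²] = σ⁴ (1 + c).
m_1 = E[X] = σ² = 6, so m_1² = 36.
m_2 = E[X²] = σ⁴ (1 + c) = 36 · (1 + 0.028169) = 36 · 1.028169 = 37.014085.
(Note m_2 − m_1² simplifies to c · σ⁴ = 0.028169 · 36.)

Var(X) = m_2 − m_1² = 37.014085 − 36 = 1.014085.


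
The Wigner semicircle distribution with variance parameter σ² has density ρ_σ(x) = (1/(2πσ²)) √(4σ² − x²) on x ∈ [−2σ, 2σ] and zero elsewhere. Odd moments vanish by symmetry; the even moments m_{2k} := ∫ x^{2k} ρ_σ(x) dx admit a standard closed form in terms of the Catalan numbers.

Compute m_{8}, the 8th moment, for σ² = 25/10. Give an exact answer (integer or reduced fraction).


By the scaled semicircle moment identity, m_{2k} = σ^{2k} · C_k with k = 4.
C_4 = (1/(k+1)) · C(2k, k) = (1/5) · C(8, 4) = (1/5) · 70 = 14.
σ^{2k} = (σ²)^k = (25/10)^4 = 625/16.

Therefore m_{8} = σ^{8} · C_4 = (625/16) · 14 = 4375/8.


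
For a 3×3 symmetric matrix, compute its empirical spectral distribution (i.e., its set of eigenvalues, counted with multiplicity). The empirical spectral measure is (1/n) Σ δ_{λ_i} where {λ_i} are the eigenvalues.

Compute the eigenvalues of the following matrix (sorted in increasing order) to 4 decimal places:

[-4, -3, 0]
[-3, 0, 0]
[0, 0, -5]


Since M is real symmetric, all three eigenvalues are real; they are the roots of det(λI − M) = λ³ − (tr M) λ² + s λ − det M, where s is the sum of the principal 2×2 minors.
tr M = -4 + 0 + (-5) = -9.
s = ((-4)·0 − (-3)²) + ((-4)·(-5) − 0²) + (0·(-5) − 0²) = -9 + 20 + 0 = 11.
det M (expand along row 1) = (-4)·0 − (-3)·15 + 0·0 = 45.
Characteristic polynomial: λ³ + 9λ² + 11λ − 45 = 0.
Substitute λ = y + (tr M)/3 = y − 3.000000 to remove the quadratic term: y³ + p·y + q = 0 with p = s − (tr M)²/3 = -16.000000 and q = −2(tr M)³/27 + (tr M)·s/3 − det M = -24.000000.
Three real roots ⇒ use the trigonometric (Viète) form: r = 2√(−p/3) = 4.618802, φ = arccos(3q/(p·r)) = arccos(0.974279) = 0.227299 rad.
y_k = r·cos(φ/3 − 2πk/3) for k = 0, 1, 2 gives y = 4.605551, -2.000000, -2.605551.
λ_k = y_k − 3.000000 gives λ = 1.6056, -5.0000, -5.6056 (check: the sum is -9.0000 = tr M).

Eigenvalues sorted in increasing order: [-5.6056, -5.0000, 1.6056].


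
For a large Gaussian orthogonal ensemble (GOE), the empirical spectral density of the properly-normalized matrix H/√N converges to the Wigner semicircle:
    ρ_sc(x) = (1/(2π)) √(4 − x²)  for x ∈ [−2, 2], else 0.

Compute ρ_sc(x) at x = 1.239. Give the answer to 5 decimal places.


ρ_sc(x) = (1/(2π)) √(4 − x²). With x = 1.239:
  4 − x² = 4 − (1.239)² = 4 − 1.535121 = 2.464879.
  √(4 − x²) = 1.569993.
  1/(2π) = 0.159155.
  ρ_sc(1.239) = 0.159155 · 1.569993 = 0.249872.

Rounded to 5 decimal places: ρ_sc(1.239) ≈ 0.24987.


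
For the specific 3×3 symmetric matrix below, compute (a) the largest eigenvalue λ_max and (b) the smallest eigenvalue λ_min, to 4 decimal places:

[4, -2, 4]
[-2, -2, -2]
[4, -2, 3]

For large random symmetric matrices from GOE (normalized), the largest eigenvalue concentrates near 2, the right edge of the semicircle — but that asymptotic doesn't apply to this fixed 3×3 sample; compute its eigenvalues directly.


Since M is real symmetric, all three eigenvalues are real; they are the roots of det(λI − M) = λ³ − (tr M) λ² + s λ − det M, where s is the sum of the principal 2×2 minors.
tr M = 4 + (-2) + 3 = 5.
s = (4·(-2) − (-2)²) + (4·3 − 4²) + ((-2)·3 − (-2)²) = -12 + (-4) + (-10) = -26.
det M (expand along row 1) = 4·(-10) − (-2)·2 + 4·12 = 12.
Characteristic polynomial: λ³ − 5λ² − 26λ − 12 = 0.
Substitute λ = y + (tr M)/3 = y + 1.666667 to remove the quadratic term: y³ + p·y + q = 0 with p = s − (tr M)²/3 = -34.333333 and q = −2(tr M)³/27 + (tr M)·s/3 − det M = -64.592593.
Three real roots ⇒ use the trigonometric (Viète) form: r = 2√(−p/3) = 6.765928, φ = arccos(3q/(p·r)) = arccos(0.834182) = 0.584149 rad.
y_k = r·cos(φ/3 − 2πk/3) for k = 0, 1, 2 gives y = 6.638069, -2.185297, -4.452772.
λ_k = y_k + 1.666667 gives λ = 8.3047, -0.5186, -2.7861 (check: the sum is 5.0000 = tr M).

Hence λ_max = 8.3047 and λ_min = -2.7861.


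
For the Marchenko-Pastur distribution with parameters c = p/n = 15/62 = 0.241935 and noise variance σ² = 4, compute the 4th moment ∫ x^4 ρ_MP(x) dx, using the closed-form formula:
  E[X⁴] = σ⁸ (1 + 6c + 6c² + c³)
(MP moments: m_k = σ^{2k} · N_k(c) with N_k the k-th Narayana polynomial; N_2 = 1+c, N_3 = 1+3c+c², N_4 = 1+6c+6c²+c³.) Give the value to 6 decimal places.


E[X⁴] = σ⁸ (1 + 6c + 6c² + c³) (fourth MP moment). With σ² = 4 (so σ⁸ = 256) and c = 15/62 = 0.241935: E[X⁴] = 256 · (1 + 6·0.241935 + 6·(0.241935)² + (0.241935)³) = 256 · 2.816971.

So E[X^4] = 721.144507.


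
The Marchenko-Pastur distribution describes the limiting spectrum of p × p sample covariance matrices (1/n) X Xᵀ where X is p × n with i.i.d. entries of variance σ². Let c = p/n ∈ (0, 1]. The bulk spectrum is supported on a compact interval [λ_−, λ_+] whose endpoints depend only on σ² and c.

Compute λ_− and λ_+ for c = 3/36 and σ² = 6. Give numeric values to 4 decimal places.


c = 3/36 = 0.083333; √c = 0.288675.
λ_− = σ² (1 − √c)² = 6 · (1 − 0.288675)² = 6 · (0.711325)² = 3.035898.
λ_+ = σ² (1 + √c)² = 6 · (1 + 0.288675)² = 6 · (1.288675)² = 9.964102.

Rounded to 4 decimal places: λ_− ≈ 3.0359, λ_+ ≈ 9.9641.


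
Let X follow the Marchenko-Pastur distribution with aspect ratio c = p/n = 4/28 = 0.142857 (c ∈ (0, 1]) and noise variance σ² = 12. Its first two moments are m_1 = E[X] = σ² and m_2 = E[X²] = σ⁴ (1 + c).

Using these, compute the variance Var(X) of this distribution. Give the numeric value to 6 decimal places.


m_1 = E[X] = σ² = 12, so m_1² = 144.
m_2 = E[X²] = σ⁴ (1 + c) = 144 · (1 + 0.142857) = 144 · 1.142857 = 164.571429.
(Note m_2 − m_1² simplifies to c · σ⁴ = 0.142857 · 144.)

Var(X) = m_2 − m_1² = 164.571429 − 144 = 20.571429.


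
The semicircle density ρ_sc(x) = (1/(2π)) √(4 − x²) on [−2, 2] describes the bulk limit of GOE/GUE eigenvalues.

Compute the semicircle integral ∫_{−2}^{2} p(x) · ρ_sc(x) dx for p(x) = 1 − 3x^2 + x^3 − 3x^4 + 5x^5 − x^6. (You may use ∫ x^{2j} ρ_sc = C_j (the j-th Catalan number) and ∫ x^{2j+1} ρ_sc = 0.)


Write p(x) = Σ a_i x^i, split into monomials and integrate each against ρ_sc separately.
Using ∫ x^{2j} ρ_sc = C_j = (1/(j+1)) C(2j, j) (Catalan numbers) and ∫ x^{2j+1} ρ_sc = 0 (odd monomials vanish by symmetry):
  i = 0 (even): a_0 · C_{0} = 1 · 1 = 1
  i = 2 (even): a_2 · C_{1} = -3 · 1 = -3
  i = 3 (odd): ∫ x^3 ρ_sc = 0 (vanishes)
  i = 4 (even): a_4 · C_{2} = -3 · 2 = -6
  i = 5 (odd): ∫ x^5 ρ_sc = 0 (vanishes)
  i = 6 (even): a_6 · C_{3} = -1 · 5 = -5

Summing the contributions: ∫_{−2}^{2} p(x) ρ_sc(x) dx = 1 + (-3) + (-6) + (-5) = -13.


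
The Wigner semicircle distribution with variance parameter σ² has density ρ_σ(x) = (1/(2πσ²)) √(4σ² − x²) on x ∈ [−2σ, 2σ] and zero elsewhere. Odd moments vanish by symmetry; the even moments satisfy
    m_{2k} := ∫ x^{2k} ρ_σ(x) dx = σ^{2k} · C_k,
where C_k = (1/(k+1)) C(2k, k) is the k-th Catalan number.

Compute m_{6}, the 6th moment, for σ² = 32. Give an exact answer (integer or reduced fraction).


By the scaled semicircle moment identity, m_{2k} = σ^{2k} · C_k with k = 3.
C_3 = (1/(k+1)) · C(2k, k) = (1/4) · C(6, 3) = (1/4) · 20 = 5.
σ^{2k} = (σ²)^k = (32)^3 = 32768.

Therefore m_{6} = σ^{6} · C_3 = 32768 · 5 = 163840.


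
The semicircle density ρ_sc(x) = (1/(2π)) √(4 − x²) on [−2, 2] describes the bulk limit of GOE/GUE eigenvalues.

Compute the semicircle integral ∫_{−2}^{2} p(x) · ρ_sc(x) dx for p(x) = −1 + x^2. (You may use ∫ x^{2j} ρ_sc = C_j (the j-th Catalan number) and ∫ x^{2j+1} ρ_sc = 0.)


Write p(x) = Σ a_i x^i, split into monomials and integrate each against ρ_sc separately.
Using ∫ x^{2j} ρ_sc = C_j = (1/(j+1)) C(2j, j) (Catalan numbers) and ∫ x^{2j+1} ρ_sc = 0 (odd monomials vanish by symmetry):
  i = 0 (even): a_0 · C_{0} = -1 · 1 = -1
  i = 2 (even): a_2 · C_{1} = 1 · 1 = 1

Summing the contributions: ∫_{−2}^{2} p(x) ρ_sc(x) dx = (-1) + 1 = 0.


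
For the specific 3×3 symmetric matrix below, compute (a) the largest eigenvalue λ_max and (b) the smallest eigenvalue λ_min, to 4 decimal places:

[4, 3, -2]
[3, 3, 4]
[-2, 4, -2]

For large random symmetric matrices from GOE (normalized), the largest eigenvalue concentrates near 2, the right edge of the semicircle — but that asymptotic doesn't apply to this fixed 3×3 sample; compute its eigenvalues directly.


Since M is real symmetric, all three eigenvalues are real; they are the roots of det(λI − M) = λ³ − (tr M) λ² + s λ − det M, where s is the sum of the principal 2×2 minors.
tr M = 4 + 3 + (-2) = 5.
s = (4·3 − 3²) + (4·(-2) − (-2)²) + (3·(-2) − 4²) = 3 + (-12) + (-22) = -31.
det M (expand along row 1) = 4·(-22) − 3·2 + (-2)·18 = -130.
Characteristic polynomial: λ³ − 5λ² − 31λ + 130 = 0.
Substitute λ = y + (tr M)/3 = y + 1.666667 to remove the quadratic term: y³ + p·y + q = 0 with p = s − (tr M)²/3 = -39.333333 and q = −2(tr M)³/27 + (tr M)·s/3 − det M = 69.074074.
Three real roots ⇒ use the trigonometric (Viète) form: r = 2√(−p/3) = 7.241854, φ = arccos(3q/(p·r)) = arccos(-0.727488) = 2.385450 rad.
y_k = r·cos(φ/3 − 2πk/3) for k = 0, 1, 2 gives y = 5.070584, 1.942454, -7.013039.
λ_k = y_k + 1.666667 gives λ = 6.7373, 3.6091, -5.3464 (check: the sum is 5.0000 = tr M).

Hence λ_max = 6.7373 and λ_min = -5.3464.


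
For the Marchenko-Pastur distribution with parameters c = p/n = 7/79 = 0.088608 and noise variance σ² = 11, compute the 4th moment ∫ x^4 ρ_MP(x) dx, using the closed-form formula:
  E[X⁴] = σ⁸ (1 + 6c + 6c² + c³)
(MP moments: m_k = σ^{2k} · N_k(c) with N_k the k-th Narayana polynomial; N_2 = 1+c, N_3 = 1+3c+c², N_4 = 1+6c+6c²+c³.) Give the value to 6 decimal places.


E[X⁴] = σ⁸ (1 + 6c + 6c² + c³) (fourth MP moment). With σ² = 11 (so σ⁸ = 14641) and c = 7/79 = 0.088608: E[X⁴] = 14641 · (1 + 6·0.088608 + 6·(0.088608)² + (0.088608)³) = 14641 · 1.579449.

So E[X^4] = 23124.714130.


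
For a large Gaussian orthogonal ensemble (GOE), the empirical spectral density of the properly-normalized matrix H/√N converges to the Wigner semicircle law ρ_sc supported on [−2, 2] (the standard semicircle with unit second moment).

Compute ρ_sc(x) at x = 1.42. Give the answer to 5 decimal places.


ρ_sc(x) = (1/(2π)) √(4 − x²). With x = 1.42:
  4 − x² = 4 − (1.42)² = 4 − 2.016400 = 1.983600.
  √(4 − x²) = 1.408403.
  1/(2π) = 0.159155.
  ρ_sc(1.42) = 0.159155 · 1.408403 = 0.224154.

Rounded to 5 decimal places: ρ_sc(1.42) ≈ 0.22415.


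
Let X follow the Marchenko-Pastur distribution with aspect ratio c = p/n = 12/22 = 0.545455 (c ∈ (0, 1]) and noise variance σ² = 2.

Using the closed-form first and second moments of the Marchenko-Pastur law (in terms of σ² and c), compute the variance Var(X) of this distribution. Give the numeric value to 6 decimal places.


Recall the MP moments m_1 = E[X] = σ² and m_2 = E[X²] = σ⁴ (1 + c).
m_1 = E[X] = σ² = 2, so m_1² = 4.
m_2 = E[X²] = σ⁴ (1 + c) = 4 · (1 + 0.545455) = 4 · 1.545455 = 6.181818.
(Note m_2 − m_1² simplifies to c · σ⁴ = 0.545455 · 4.)

Var(X) = m_2 − m_1² = 6.181818 − 4 = 2.181818.


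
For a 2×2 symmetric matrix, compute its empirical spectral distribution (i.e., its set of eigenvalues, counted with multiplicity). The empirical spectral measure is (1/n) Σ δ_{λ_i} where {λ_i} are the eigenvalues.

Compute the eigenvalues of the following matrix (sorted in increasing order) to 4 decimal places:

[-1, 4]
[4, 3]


Since M is real symmetric, both eigenvalues are real; they are the roots of det(λI − M) = λ² − (tr M) λ + det M.
tr M = -1 + 3 = 2.
det M = (-1)·3 − 4² = -3 − 16 = -19.
Characteristic polynomial: λ² − 2λ − 19 = 0.
Discriminant Δ = (tr M)² − 4·det M = 4 − (-76) = 80; √Δ = 8.944272.
λ = (tr M ± √Δ)/2 = (2 ± 8.944272)/2, giving (tr M − √Δ)/2 = -3.4721 and (tr M + √Δ)/2 = 5.4721.

Eigenvalues sorted in increasing order: [-3.4721, 5.4721].


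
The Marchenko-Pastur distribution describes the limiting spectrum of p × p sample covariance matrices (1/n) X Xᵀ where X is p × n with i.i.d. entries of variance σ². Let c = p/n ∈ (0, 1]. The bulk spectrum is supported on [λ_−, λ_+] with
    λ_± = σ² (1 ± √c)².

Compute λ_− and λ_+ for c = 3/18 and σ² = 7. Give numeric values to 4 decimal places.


c = 3/18 = 0.166667; √c = 0.408248.
λ_− = σ² (1 − √c)² = 7 · (1 − 0.408248)² = 7 · (0.591752)² = 2.451191.
λ_+ = σ² (1 + √c)² = 7 · (1 + 0.408248)² = 7 · (1.408248)² = 13.882143.

Rounded to 4 decimal places: λ_− ≈ 2.4512, λ_+ ≈ 13.8821.


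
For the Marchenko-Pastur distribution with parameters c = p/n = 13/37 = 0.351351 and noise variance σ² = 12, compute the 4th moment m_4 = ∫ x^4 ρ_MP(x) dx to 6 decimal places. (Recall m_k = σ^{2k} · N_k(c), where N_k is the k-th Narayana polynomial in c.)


E[X⁴] = σ⁸ (1 + 6c + 6c² + c³) (fourth MP moment). With σ² = 12 (so σ⁸ = 20736) and c = 13/37 = 0.351351: E[X⁴] = 20736 · (1 + 6·0.351351 + 6·(0.351351)² + (0.351351)³) = 20736 · 3.892168.

So E[X^4] = 80708.001500.


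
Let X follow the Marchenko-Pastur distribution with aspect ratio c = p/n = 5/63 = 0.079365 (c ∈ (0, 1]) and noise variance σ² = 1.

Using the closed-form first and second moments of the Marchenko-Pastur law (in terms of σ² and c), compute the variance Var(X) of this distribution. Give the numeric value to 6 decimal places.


Recall the MP moments m_1 = E[X] = σ² and m_2 = E[X²] = σ⁴ (1 + c).
m_1 = E[X] = σ² = 1, so m_1² = 1.
m_2 = E[X²] = σ⁴ (1 + c) = 1 · (1 + 0.079365) = 1 · 1.079365 = 1.079365.
(Note m_2 − m_1² simplifies to c · σ⁴ = 0.079365 · 1.)

Var(X) = m_2 − m_1² = 1.079365 − 1 = 0.079365.


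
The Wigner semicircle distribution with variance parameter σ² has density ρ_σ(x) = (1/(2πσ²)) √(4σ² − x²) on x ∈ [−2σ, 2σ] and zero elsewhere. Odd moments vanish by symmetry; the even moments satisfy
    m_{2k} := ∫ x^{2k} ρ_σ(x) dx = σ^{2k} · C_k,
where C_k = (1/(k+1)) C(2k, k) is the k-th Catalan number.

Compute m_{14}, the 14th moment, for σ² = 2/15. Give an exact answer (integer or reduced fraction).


By the scaled semicircle moment identity, m_{2k} = σ^{2k} · C_k with k = 7.
C_7 = (1/(k+1)) · C(2k, k) = (1/8) · C(14, 7) = (1/8) · 3432 = 429.
σ^{2k} = (σ²)^k = (2/15)^7 = 128/170859375.

Therefore m_{14} = σ^{14} · C_7 = (128/170859375) · 429 = 18304/56953125.


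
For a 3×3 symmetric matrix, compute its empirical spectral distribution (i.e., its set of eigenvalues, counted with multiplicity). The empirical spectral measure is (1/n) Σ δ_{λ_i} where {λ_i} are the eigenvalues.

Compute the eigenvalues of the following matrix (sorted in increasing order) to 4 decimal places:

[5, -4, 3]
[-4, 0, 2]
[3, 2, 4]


Since M is real symmetric, all three eigenvalues are real; they are the roots of det(λI − M) = λ³ − (tr M) λ² + s λ − det M, where s is the sum of the principal 2×2 minors.
tr M = 5 + 0 + 4 = 9.
s = (5·0 − (-4)²) + (5·4 − 3²) + (0·4 − 2²) = -16 + 11 + (-4) = -9.
det M (expand along row 1) = 5·(-4) − (-4)·(-22) + 3·(-8) = -132.
Characteristic polynomial: λ³ − 9λ² − 9λ + 132 = 0.
Substitute λ = y + (tr M)/3 = y + 3.000000 to remove the quadratic term: y³ + p·y + q = 0 with p = s − (tr M)²/3 = -36.000000 and q = −2(tr M)³/27 + (tr M)·s/3 − det M = 51.000000.
Three real roots ⇒ use the trigonometric (Viète) form: r = 2√(−p/3) = 6.928203, φ = arccos(3q/(p·r)) = arccos(-0.613435) = 2.231199 rad.
y_k = r·cos(φ/3 − 2πk/3) for k = 0, 1, 2 gives y = 5.098786, 1.512846, -6.611632.
λ_k = y_k + 3.000000 gives λ = 8.0988, 4.5128, -3.6116 (check: the sum is 9.0000 = tr M).

Eigenvalues sorted in increasing order: [-3.6116, 4.5128, 8.0988].


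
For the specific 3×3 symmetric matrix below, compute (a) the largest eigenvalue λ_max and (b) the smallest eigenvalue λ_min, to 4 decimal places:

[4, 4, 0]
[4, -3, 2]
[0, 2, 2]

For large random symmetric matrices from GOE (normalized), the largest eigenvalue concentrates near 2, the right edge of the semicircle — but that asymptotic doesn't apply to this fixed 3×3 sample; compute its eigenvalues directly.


Since M is real symmetric, all three eigenvalues are real; they are the roots of det(λI − M) = λ³ − (tr M) λ² + s λ − det M, where s is the sum of the principal 2×2 minors.
tr M = 4 + (-3) + 2 = 3.
s = (4·(-3) − 4²) + (4·2 − 0²) + ((-3)·2 − 2²) = -28 + 8 + (-10) = -30.
det M (expand along row 1) = 4·(-10) − 4·8 + 0·8 = -72.
Characteristic polynomial: λ³ − 3λ² − 30λ + 72 = 0.
Substitute λ = y + (tr M)/3 = y + 1.000000 to remove the quadratic term: y³ + p·y + q = 0 with p = s − (tr M)²/3 = -33.000000 and q = −2(tr M)³/27 + (tr M)·s/3 − det M = 40.000000.
Three real roots ⇒ use the trigonometric (Viète) form: r = 2√(−p/3) = 6.633250, φ = arccos(3q/(p·r)) = arccos(-0.548202) = 2.151010 rad.
y_k = r·cos(φ/3 − 2πk/3) for k = 0, 1, 2 gives y = 5.000000, 1.274917, -6.274917.
λ_k = y_k + 1.000000 gives λ = 6.0000, 2.2749, -5.2749 (check: the sum is 3.0000 = tr M).

Hence λ_max = 6.0000 and λ_min = -5.2749.


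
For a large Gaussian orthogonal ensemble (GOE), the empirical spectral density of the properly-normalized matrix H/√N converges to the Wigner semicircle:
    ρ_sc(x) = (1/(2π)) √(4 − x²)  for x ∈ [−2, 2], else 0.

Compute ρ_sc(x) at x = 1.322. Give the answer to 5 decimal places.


ρ_sc(x) = (1/(2π)) √(4 − x²). With x = 1.322:
  4 − x² = 4 − (1.322)² = 4 − 1.747684 = 2.252316.
  √(4 − x²) = 1.500772.
  1/(2π) = 0.159155.
  ρ_sc(1.322) = 0.159155 · 1.500772 = 0.238855.

Rounded to 5 decimal places: ρ_sc(1.322) ≈ 0.23886.


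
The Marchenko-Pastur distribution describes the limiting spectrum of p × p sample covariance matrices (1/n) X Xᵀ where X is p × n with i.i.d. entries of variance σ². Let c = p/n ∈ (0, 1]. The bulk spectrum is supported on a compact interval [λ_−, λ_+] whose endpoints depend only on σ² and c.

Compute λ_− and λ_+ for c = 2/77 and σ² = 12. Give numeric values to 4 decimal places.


c = 2/77 = 0.025974; √c = 0.161165.
λ_− = σ² (1 − √c)² = 12 · (1 − 0.161165)² = 12 · (0.838835)² = 8.443738.
λ_+ = σ² (1 + √c)² = 12 · (1 + 0.161165)² = 12 · (1.161165)² = 16.179639.

Rounded to 4 decimal places: λ_− ≈ 8.4437, λ_+ ≈ 16.1796.


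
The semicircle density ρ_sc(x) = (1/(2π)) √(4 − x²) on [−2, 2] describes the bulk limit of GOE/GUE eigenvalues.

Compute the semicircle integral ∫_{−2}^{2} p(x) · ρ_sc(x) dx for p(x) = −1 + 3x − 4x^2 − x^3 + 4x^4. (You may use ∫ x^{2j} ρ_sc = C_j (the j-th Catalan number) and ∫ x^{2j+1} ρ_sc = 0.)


Write p(x) = Σ a_i x^i, split into monomials and integrate each against ρ_sc separately.
Using ∫ x^{2j} ρ_sc = C_j = (1/(j+1)) C(2j, j) (Catalan numbers) and ∫ x^{2j+1} ρ_sc = 0 (odd monomials vanish by symmetry):
  i = 0 (even): a_0 · C_{0} = -1 · 1 = -1
  i = 1 (odd): ∫ x^1 ρ_sc = 0 (vanishes)
  i = 2 (even): a_2 · C_{1} = -4 · 1 = -4
  i = 3 (odd): ∫ x^3 ρ_sc = 0 (vanishes)
  i = 4 (even): a_4 · C_{2} = 4 · 2 = 8

Summing the contributions: ∫_{−2}^{2} p(x) ρ_sc(x) dx = (-1) + (-4) + 8 = 3.


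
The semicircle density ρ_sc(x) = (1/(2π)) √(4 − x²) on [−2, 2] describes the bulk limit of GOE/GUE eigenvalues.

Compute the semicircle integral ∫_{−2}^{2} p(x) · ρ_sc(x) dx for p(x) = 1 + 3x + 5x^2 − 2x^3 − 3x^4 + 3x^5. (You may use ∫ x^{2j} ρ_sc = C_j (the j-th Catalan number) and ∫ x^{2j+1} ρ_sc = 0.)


Write p(x) = Σ a_i x^i, split into monomials and integrate each against ρ_sc separately.
Using ∫ x^{2j} ρ_sc = C_j = (1/(j+1)) C(2j, j) (Catalan numbers) and ∫ x^{2j+1} ρ_sc = 0 (odd monomials vanish by symmetry):
  i = 0 (even): a_0 · C_{0} = 1 · 1 = 1
  i = 1 (odd): ∫ x^1 ρ_sc = 0 (vanishes)
  i = 2 (even): a_2 · C_{1} = 5 · 1 = 5
  i = 3 (odd): ∫ x^3 ρ_sc = 0 (vanishes)
  i = 4 (even): a_4 · C_{2} = -3 · 2 = -6
  i = 5 (odd): ∫ x^5 ρ_sc = 0 (vanishes)

Summing the contributions: ∫_{−2}^{2} p(x) ρ_sc(x) dx = 1 + 5 + (-6) = 0.


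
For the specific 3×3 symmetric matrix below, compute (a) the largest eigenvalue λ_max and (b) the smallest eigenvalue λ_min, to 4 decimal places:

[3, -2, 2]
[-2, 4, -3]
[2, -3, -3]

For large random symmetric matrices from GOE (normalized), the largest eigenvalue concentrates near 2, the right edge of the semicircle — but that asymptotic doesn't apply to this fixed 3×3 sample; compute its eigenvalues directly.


Since M is real symmetric, all three eigenvalues are real; they are the roots of det(λI − M) = λ³ − (tr M) λ² + s λ − det M, where s is the sum of the principal 2×2 minors.
tr M = 3 + 4 + (-3) = 4.
s = (3·4 − (-2)²) + (3·(-3) − 2²) + (4·(-3) − (-3)²) = 8 + (-13) + (-21) = -26.
det M (expand along row 1) = 3·(-21) − (-2)·12 + 2·(-2) = -43.
Characteristic polynomial: λ³ − 4λ² − 26λ + 43 = 0.
Substitute λ = y + (tr M)/3 = y + 1.333333 to remove the quadratic term: y³ + p·y + q = 0 with p = s − (tr M)²/3 = -31.333333 and q = −2(tr M)³/27 + (tr M)·s/3 − det M = 3.592593.
Three real roots ⇒ use the trigonometric (Viète) form: r = 2√(−p/3) = 6.463573, φ = arccos(3q/(p·r)) = arccos(-0.053217) = 1.624038 rad.
y_k = r·cos(φ/3 − 2πk/3) for k = 0, 1, 2 gives y = 5.539384, 0.114705, -5.654090.
λ_k = y_k + 1.333333 gives λ = 6.8727, 1.4480, -4.3208 (check: the sum is 4.0000 = tr M).

Hence λ_max = 6.8727 and λ_min = -4.3208.


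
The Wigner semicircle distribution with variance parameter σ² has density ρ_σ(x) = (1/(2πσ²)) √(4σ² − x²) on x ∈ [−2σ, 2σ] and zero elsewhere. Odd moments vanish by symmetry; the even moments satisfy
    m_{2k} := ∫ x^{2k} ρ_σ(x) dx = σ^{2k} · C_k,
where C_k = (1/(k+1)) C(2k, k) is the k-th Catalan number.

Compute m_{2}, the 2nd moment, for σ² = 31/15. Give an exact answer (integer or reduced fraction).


By the scaled semicircle moment identity, m_{2k} = σ^{2k} · C_k with k = 1.
C_1 = (1/(k+1)) · C(2k, k) = (1/2) · C(2, 1) = (1/2) · 2 = 1.
σ^{2k} = (σ²)^k = (31/15)^1 = 31/15.

Therefore m_{2} = σ^{2} · C_1 = (31/15) · 1 = 31/15.


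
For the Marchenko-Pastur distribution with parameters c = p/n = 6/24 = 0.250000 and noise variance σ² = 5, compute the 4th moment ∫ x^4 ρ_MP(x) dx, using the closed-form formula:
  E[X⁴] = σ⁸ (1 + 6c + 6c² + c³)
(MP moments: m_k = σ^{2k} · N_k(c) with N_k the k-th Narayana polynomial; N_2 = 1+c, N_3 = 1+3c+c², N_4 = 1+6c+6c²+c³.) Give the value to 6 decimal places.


E[X⁴] = σ⁸ (1 + 6c + 6c² + c³) (fourth MP moment). With σ² = 5 (so σ⁸ = 625) and c = 6/24 = 0.250000: E[X⁴] = 625 · (1 + 6·0.250000 + 6·(0.250000)² + (0.250000)³) = 625 · 2.890625.

So E[X^4] = 1806.640625.


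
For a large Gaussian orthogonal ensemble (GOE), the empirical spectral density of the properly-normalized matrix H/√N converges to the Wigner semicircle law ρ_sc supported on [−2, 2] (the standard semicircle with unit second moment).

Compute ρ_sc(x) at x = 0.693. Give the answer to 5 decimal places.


ρ_sc(x) = (1/(2π)) √(4 − x²). With x = 0.693:
  4 − x² = 4 − (0.693)² = 4 − 0.480249 = 3.519751.
  √(4 − x²) = 1.876100.
  1/(2π) = 0.159155.
  ρ_sc(0.693) = 0.159155 · 1.876100 = 0.298591.

Rounded to 5 decimal places: ρ_sc(0.693) ≈ 0.29859.


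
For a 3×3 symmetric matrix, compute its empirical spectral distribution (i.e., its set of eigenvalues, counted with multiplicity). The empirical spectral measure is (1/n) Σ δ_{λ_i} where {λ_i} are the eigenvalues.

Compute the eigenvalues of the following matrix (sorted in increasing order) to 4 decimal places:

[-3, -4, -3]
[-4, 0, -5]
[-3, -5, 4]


Since M is real symmetric, all three eigenvalues are real; they are the roots of det(λI − M) = λ³ − (tr M) λ² + s λ − det M, where s is the sum of the principal 2×2 minors.
tr M = -3 + 0 + 4 = 1.
s = ((-3)·0 − (-4)²) + ((-3)·4 − (-3)²) + (0·4 − (-5)²) = -16 + (-21) + (-25) = -62.
det M (expand along row 1) = (-3)·(-25) − (-4)·(-31) + (-3)·20 = -109.
Characteristic polynomial: λ³ − λ² − 62λ + 109 = 0.
Substitute λ = y + (tr M)/3 = y + 0.333333 to remove the quadratic term: y³ + p·y + q = 0 with p = s − (tr M)²/3 = -62.333333 and q = −2(tr M)³/27 + (tr M)·s/3 − det M = 88.259259.
Three real roots ⇒ use the trigonometric (Viète) form: r = 2√(−p/3) = 9.116530, φ = arccos(3q/(p·r)) = arccos(-0.465942) = 2.055495 rad.
y_k = r·cos(φ/3 − 2πk/3) for k = 0, 1, 2 gives y = 7.059062, 1.466524, -8.525586.
λ_k = y_k + 0.333333 gives λ = 7.3924, 1.7999, -8.1923 (check: the sum is 1.0000 = tr M).

Eigenvalues sorted in increasing order: [-8.1923, 1.7999, 7.3924].


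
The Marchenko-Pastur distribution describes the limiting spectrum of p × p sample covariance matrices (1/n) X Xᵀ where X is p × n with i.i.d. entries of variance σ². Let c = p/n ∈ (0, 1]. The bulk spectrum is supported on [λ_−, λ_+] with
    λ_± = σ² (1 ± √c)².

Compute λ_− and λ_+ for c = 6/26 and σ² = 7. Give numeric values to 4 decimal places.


c = 6/26 = 0.230769; √c = 0.480384.
λ_− = σ² (1 − √c)² = 7 · (1 − 0.480384)² = 7 · (0.519616)² = 1.890002.
λ_+ = σ² (1 + √c)² = 7 · (1 + 0.480384)² = 7 · (1.480384)² = 15.340767.

Rounded to 4 decimal places: λ_− ≈ 1.8900, λ_+ ≈ 15.3408.


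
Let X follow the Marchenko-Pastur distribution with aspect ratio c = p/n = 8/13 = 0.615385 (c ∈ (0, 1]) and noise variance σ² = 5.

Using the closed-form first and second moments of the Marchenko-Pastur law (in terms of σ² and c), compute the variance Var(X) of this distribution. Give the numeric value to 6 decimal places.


Recall the MP moments m_1 = E[X] = σ² and m_2 = E[X²] = σ⁴ (1 + c).
m_1 = E[X] = σ² = 5, so m_1² = 25.
m_2 = E[X²] = σ⁴ (1 + c) = 25 · (1 + 0.615385) = 25 · 1.615385 = 40.384615.
(Note m_2 − m_1² simplifies to c · σ⁴ = 0.615385 · 25.)

Var(X) = m_2 − m_1² = 40.384615 − 25 = 15.384615.


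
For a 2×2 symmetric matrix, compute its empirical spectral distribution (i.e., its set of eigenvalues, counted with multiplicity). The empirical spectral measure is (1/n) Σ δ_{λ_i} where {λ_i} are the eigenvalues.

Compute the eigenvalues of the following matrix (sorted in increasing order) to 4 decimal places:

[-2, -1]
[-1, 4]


Since M is real symmetric, both eigenvalues are real; they are the roots of det(λI − M) = λ² − (tr M) λ + det M.
tr M = -2 + 4 = 2.
det M = (-2)·4 − (-1)² = -8 − 1 = -9.
Characteristic polynomial: λ² − 2λ − 9 = 0.
Discriminant Δ = (tr M)² − 4·det M = 4 − (-36) = 40; √Δ = 6.324555.
λ = (tr M ± √Δ)/2 = (2 ± 6.324555)/2, giving (tr M − √Δ)/2 = -2.1623 and (tr M + √Δ)/2 = 4.1623.

Eigenvalues sorted in increasing order: [-2.1623, 4.1623].


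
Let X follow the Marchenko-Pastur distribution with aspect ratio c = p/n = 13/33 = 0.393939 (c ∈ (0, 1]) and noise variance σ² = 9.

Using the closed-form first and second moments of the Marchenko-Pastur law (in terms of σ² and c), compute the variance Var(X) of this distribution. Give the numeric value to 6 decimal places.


Recall the MP moments m_1 = E[X] = σ² and m_2 = E[X²] = σ⁴ (1 + c).
m_1 = E[X] = σ² = 9, so m_1² = 81.
m_2 = E[X²] = σ⁴ (1 + c) = 81 · (1 + 0.393939) = 81 · 1.393939 = 112.909091.
(Note m_2 − m_1² simplifies to c · σ⁴ = 0.393939 · 81.)

Var(X) = m_2 − m_1² = 112.909091 − 81 = 31.909091.


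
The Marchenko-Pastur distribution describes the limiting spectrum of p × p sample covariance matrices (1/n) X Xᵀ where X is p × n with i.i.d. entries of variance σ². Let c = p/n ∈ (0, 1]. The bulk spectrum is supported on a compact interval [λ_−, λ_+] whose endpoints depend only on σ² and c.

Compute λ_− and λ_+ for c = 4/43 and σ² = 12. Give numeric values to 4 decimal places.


c = 4/43 = 0.093023; √c = 0.304997.
λ_− = σ² (1 − √c)² = 12 · (1 − 0.304997)² = 12 · (0.695003)² = 5.796348.
λ_+ = σ² (1 + √c)² = 12 · (1 + 0.304997)² = 12 · (1.304997)² = 20.436210.

Rounded to 4 decimal places: λ_− ≈ 5.7963, λ_+ ≈ 20.4362.


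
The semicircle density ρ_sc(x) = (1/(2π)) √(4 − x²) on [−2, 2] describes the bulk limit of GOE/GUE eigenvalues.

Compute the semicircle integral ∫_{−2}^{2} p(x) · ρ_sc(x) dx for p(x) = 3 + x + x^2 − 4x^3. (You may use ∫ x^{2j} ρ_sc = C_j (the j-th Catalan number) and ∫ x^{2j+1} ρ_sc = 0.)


Write p(x) = Σ a_i x^i, split into monomials and integrate each against ρ_sc separately.
Using ∫ x^{2j} ρ_sc = C_j = (1/(j+1)) C(2j, j) (Catalan numbers) and ∫ x^{2j+1} ρ_sc = 0 (odd monomials vanish by symmetry):
  i = 0 (even): a_0 · C_{0} = 3 · 1 = 3
  i = 1 (odd): ∫ x^1 ρ_sc = 0 (vanishes)
  i = 2 (even): a_2 · C_{1} = 1 · 1 = 1
  i = 3 (odd): ∫ x^3 ρ_sc = 0 (vanishes)

Summing the contributions: ∫_{−2}^{2} p(x) ρ_sc(x) dx = 3 + 1 = 4.


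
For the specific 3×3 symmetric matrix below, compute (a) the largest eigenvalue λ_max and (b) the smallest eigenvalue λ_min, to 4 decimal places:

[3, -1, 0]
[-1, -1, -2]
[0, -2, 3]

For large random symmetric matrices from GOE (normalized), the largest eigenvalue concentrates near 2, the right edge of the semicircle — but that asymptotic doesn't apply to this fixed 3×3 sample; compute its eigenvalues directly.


Since M is real symmetric, all three eigenvalues are real; they are the roots of det(λI − M) = λ³ − (tr M) λ² + s λ − det M, where s is the sum of the principal 2×2 minors.
tr M = 3 + (-1) + 3 = 5.
s = (3·(-1) − (-1)²) + (3·3 − 0²) + ((-1)·3 − (-2)²) = -4 + 9 + (-7) = -2.
det M (expand along row 1) = 3·(-7) − (-1)·(-3) + 0·2 = -24.
Characteristic polynomial: λ³ − 5λ² − 2λ + 24 = 0.
Substitute λ = y + (tr M)/3 = y + 1.666667 to remove the quadratic term: y³ + p·y + q = 0 with p = s − (tr M)²/3 = -10.333333 and q = −2(tr M)³/27 + (tr M)·s/3 − det M = 11.407407.
Three real roots ⇒ use the trigonometric (Viète) form: r = 2√(−p/3) = 3.711843, φ = arccos(3q/(p·r)) = arccos(-0.892233) = 2.673062 rad.
y_k = r·cos(φ/3 − 2πk/3) for k = 0, 1, 2 gives y = 2.333333, 1.333333, -3.666667.
λ_k = y_k + 1.666667 gives λ = 4.0000, 3.0000, -2.0000 (check: the sum is 5.0000 = tr M).

Hence λ_max = 4.0000 and λ_min = -2.0000.


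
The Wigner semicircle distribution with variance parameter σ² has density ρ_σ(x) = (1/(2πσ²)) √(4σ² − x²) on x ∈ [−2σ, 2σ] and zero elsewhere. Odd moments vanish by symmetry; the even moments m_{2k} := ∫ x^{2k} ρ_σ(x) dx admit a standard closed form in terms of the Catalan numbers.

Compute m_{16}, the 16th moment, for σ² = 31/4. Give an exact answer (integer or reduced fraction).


By the scaled semicircle moment identity, m_{2k} = σ^{2k} · C_k with k = 8.
C_8 = (1/(k+1)) · C(2k, k) = (1/9) · C(16, 8) = (1/9) · 12870 = 1430.
σ^{2k} = (σ²)^k = (31/4)^8 = 852891037441/65536.

Therefore m_{16} = σ^{16} · C_8 = (852891037441/65536) · 1430 = 609817091770315/32768.


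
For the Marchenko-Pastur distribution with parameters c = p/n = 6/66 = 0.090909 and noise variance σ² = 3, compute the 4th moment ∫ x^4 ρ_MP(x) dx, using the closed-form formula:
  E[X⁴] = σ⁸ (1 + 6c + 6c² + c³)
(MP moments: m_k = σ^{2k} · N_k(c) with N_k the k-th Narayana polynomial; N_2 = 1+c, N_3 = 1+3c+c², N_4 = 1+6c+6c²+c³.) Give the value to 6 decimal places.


E[X⁴] = σ⁸ (1 + 6c + 6c² + c³) (fourth MP moment). With σ² = 3 (so σ⁸ = 81) and c = 6/66 = 0.090909: E[X⁴] = 81 · (1 + 6·0.090909 + 6·(0.090909)² + (0.090909)³) = 81 · 1.595793.

So E[X^4] = 129.259204.


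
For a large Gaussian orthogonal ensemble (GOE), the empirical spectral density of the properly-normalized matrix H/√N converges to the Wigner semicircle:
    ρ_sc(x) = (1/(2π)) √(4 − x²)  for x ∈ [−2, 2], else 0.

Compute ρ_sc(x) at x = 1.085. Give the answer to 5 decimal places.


ρ_sc(x) = (1/(2π)) √(4 − x²). With x = 1.085:
  4 − x² = 4 − (1.085)² = 4 − 1.177225 = 2.822775.
  √(4 − x²) = 1.680112.
  1/(2π) = 0.159155.
  ρ_sc(1.085) = 0.159155 · 1.680112 = 0.267398.

Rounded to 5 decimal places: ρ_sc(1.085) ≈ 0.26740.


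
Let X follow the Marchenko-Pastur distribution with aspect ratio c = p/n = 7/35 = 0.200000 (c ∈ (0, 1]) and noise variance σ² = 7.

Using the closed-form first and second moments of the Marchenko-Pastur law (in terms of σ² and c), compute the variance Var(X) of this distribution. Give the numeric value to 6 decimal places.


Recall the MP moments m_1 = E[X] = σ² and m_2 = E[X²] = σ⁴ (1 + c).
m_1 = E[X] = σ² = 7, so m_1² = 49.
m_2 = E[X²] = σ⁴ (1 + c) = 49 · (1 + 0.200000) = 49 · 1.200000 = 58.800000.
(Note m_2 − m_1² simplifies to c · σ⁴ = 0.200000 · 49.)

Var(X) = m_2 − m_1² = 58.800000 − 49 = 9.800000.


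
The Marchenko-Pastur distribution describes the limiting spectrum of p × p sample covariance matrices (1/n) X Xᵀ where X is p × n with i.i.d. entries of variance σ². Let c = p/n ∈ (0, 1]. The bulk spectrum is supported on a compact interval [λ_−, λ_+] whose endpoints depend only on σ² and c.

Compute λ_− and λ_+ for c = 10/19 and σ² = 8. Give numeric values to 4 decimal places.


c = 10/19 = 0.526316; √c = 0.725476.
λ_− = σ² (1 − √c)² = 8 · (1 − 0.725476)² = 8 · (0.274524)² = 0.602906.
λ_+ = σ² (1 + √c)² = 8 · (1 + 0.725476)² = 8 · (1.725476)² = 23.818146.

Rounded to 4 decimal places: λ_− ≈ 0.6029, λ_+ ≈ 23.8181.


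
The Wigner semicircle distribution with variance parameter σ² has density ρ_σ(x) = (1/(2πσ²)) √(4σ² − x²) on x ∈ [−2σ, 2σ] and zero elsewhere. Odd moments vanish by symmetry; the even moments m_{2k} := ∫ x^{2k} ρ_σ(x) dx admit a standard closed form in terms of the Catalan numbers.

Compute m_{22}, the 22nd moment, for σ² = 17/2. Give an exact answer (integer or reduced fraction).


By the scaled semicircle moment identity, m_{2k} = σ^{2k} · C_k with k = 11.
C_11 = (1/(k+1)) · C(2k, k) = (1/12) · C(22, 11) = (1/12) · 705432 = 58786.
σ^{2k} = (σ²)^k = (17/2)^11 = 34271896307633/2048.

Therefore m_{22} = σ^{22} · C_11 = (34271896307633/2048) · 58786 = 1007353848170256769/1024.


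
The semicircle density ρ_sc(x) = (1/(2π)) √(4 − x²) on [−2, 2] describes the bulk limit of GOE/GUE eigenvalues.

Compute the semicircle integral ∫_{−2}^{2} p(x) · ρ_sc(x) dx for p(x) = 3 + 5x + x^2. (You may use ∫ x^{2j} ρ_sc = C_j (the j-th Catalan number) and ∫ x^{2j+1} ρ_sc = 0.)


Write p(x) = Σ a_i x^i, split into monomials and integrate each against ρ_sc separately.
Using ∫ x^{2j} ρ_sc = C_j = (1/(j+1)) C(2j, j) (Catalan numbers) and ∫ x^{2j+1} ρ_sc = 0 (odd monomials vanish by symmetry):
  i = 0 (even): a_0 · C_{0} = 3 · 1 = 3
  i = 1 (odd): ∫ x^1 ρ_sc = 0 (vanishes)
  i = 2 (even): a_2 · C_{1} = 1 · 1 = 1

Summing the contributions: ∫_{−2}^{2} p(x) ρ_sc(x) dx = 3 + 1 = 4.


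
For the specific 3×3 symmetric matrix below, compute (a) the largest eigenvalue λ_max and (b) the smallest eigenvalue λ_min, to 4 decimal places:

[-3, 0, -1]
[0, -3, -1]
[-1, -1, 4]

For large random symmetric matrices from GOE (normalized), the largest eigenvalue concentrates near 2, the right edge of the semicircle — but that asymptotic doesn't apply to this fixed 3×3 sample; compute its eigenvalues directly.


Since M is real symmetric, all three eigenvalues are real; they are the roots of det(λI − M) = λ³ − (tr M) λ² + s λ − det M, where s is the sum of the principal 2×2 minors.
tr M = -3 + (-3) + 4 = -2.
s = ((-3)·(-3) − 0²) + ((-3)·4 − (-1)²) + ((-3)·4 − (-1)²) = 9 + (-13) + (-13) = -17.
det M (expand along row 1) = (-3)·(-13) − 0·(-1) + (-1)·(-3) = 42.
Characteristic polynomial: λ³ + 2λ² − 17λ − 42 = 0.
Substitute λ = y + (tr M)/3 = y − 0.666667 to remove the quadratic term: y³ + p·y + q = 0 with p = s − (tr M)²/3 = -18.333333 and q = −2(tr M)³/27 + (tr M)·s/3 − det M = -30.074074.
Three real roots ⇒ use the trigonometric (Viète) form: r = 2√(−p/3) = 4.944132, φ = arccos(3q/(p·r)) = arccos(0.995364) = 0.096327 rad.
y_k = r·cos(φ/3 − 2πk/3) for k = 0, 1, 2 gives y = 4.941584, -2.333333, -2.608251.
λ_k = y_k − 0.666667 gives λ = 4.2749, -3.0000, -3.2749 (check: the sum is -2.0000 = tr M).

Hence λ_max = 4.2749 and λ_min = -3.2749.
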